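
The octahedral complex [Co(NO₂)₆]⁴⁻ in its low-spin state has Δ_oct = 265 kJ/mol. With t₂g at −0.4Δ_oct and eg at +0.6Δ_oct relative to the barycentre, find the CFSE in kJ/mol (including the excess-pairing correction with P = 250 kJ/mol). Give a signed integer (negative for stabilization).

Each NO₂⁻ contributes -1; 6 × (-1) = -6. With overall charge -4, Co is in the +2 oxidation state.
Co sits in group 9; removing 2 electrons leaves Co²⁺ with 9 − 2 = 7 d electrons.
Configuration: t₂g⁶ eg¹.
Orbital CFSE = 6(-0.4) + 1(0.6) = -1.8Δ_oct = -1.8 × 265 = -477 kJ/mol.
Pairing penalty: 3 pairs vs 2 in the high-spin reference → 1 extra × P = 250 kJ/mol.
Combining: -477 + 250 = -227 kJ/mol.

-227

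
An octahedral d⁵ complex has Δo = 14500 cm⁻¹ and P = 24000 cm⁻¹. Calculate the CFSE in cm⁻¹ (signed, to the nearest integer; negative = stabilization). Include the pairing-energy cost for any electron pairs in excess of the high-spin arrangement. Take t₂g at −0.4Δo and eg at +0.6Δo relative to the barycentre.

Since Δo = 14500 cm⁻¹ < P = 24000 cm⁻¹, the complex adopts the high-spin configuration.
Configuration: t₂g³ eg².
Orbital CFSE = 0.0Δo = 0.0 × 14500 = 0 cm⁻¹.
High-spin has no excess pairs, so no pairing correction applies.

0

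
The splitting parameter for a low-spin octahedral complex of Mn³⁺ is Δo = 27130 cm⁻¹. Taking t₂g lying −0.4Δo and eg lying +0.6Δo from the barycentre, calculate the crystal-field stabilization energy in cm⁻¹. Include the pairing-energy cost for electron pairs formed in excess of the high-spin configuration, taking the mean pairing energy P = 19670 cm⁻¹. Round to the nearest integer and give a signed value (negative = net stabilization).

Mn is in group 7, so Mn³⁺ is d⁴ (7 − 3 = 4).
Electron filling gives t₂g⁴ eg⁰.
The orbital stabilization is -1.6Δo = -1.6 × 27130 = -43408 cm⁻¹.
High-spin d⁴ would be t₂g³ eg¹ with 0 pairs; low-spin has 1, so 1 excess pair costs +1P = +19670 cm⁻¹.
Overall CFSE = -43408 + 19670 = -23738 cm⁻¹.

-23738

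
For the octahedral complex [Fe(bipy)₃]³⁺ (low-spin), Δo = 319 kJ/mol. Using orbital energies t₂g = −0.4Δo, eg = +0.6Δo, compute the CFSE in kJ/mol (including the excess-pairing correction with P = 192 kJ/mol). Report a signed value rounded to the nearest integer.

-254

bipy is neutral, so the +3 overall charge sits on Fe: oxidation state +3.
Group 8 minus oxidation state +3 gives a d⁵ configuration for Fe³⁺.
The d⁵ electrons fill as t₂g⁵ eg⁰.
Orbital CFSE = 5(-0.4) + 0(0.6) = -2.0Δo = -2.0 × 319 = -638 kJ/mol.
Pairing penalty: 2 pairs vs 0 in the high-spin reference → 2 extra × P = 384 kJ/mol.
Overall CFSE = -638 + 384 = -254 kJ/mol.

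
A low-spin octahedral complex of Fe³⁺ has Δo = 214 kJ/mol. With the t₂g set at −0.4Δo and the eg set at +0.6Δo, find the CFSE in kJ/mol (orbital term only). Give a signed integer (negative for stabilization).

-428

Fe sits in group 8; removing 3 electrons leaves Fe³⁺ with 8 − 3 = 5 d electrons.
The d⁵ electrons fill as t₂g⁵ eg⁰.
Orbital CFSE = 5(-0.4) + 0(0.6) = -2.0Δo = -2.0 × 214 = -428 kJ/mol.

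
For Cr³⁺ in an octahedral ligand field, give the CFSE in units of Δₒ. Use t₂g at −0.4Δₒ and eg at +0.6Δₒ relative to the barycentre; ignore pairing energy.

-1.2 Δₒ

Cr is in group 6, so Cr³⁺ is d³ (6 − 3 = 3).
For octahedral d³ the high- and low-spin configurations coincide.
Configuration: t₂g³ eg⁰.
CFSE = 3(-0.4Δₒ) + 0(0.6Δₒ) = -1.2Δₒ + 0.0Δₒ = -1.2Δₒ.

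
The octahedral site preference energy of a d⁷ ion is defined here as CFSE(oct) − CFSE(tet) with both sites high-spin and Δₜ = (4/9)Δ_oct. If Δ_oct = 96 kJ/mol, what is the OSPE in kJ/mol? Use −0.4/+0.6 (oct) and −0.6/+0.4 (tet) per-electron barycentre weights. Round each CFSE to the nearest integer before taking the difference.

-26

In an octahedral site d⁷ (HS) is t2g^5 e_g^2, giving CFSE(oct) = -0.8Δ_oct = -77 kJ/mol.
In a tetrahedral site the filling is e^4 t2^3: CFSE(tet) = -1.2Δₜ = -1.2 × (4/9)(96) = -51 kJ/mol.
OSPE = CFSE(oct) − CFSE(tet) = -77 − (-51) = -26 kJ/mol.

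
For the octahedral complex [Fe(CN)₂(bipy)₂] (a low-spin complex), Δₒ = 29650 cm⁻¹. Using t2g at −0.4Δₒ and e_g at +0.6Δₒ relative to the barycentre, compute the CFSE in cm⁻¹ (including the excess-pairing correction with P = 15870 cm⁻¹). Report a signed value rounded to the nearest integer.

Ligand charges: 2×(-1) from CN⁻ and 2×(+0) from bipy sum to -2; with overall charge +0, Fe is +2.
Fe is in group 8, so Fe²⁺ is d⁶ (8 − 2 = 6).
Electron filling gives t2g^6 e_g^0.
CFSE(orbital) = 6×(-0.4Δₒ) + 0×(0.6Δₒ) = -2.4Δₒ; with Δₒ = 29650 cm⁻¹ that is -71160 cm⁻¹.
High-spin d⁶ would be t2g^4 e_g^2 with 1 pair; low-spin has 3, so 2 excess pairs cost +2P = +31740 cm⁻¹.
Overall CFSE = -71160 + 31740 = -39420 cm⁻¹.

-39420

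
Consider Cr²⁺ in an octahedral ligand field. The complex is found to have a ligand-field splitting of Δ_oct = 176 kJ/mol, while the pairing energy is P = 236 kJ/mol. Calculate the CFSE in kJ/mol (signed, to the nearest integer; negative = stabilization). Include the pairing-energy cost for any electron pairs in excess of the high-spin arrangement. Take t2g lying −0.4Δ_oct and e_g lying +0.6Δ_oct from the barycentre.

-106

Group 6 minus oxidation state +2 gives a d⁴ configuration for Cr²⁺.
With Δ_oct < P the complex is high-spin.
Configuration: t2g^3 e_g^1.
Orbital CFSE = -0.6Δ_oct = -0.6 × 176 = -106 kJ/mol.
High-spin has no excess pairs, so no pairing correction applies.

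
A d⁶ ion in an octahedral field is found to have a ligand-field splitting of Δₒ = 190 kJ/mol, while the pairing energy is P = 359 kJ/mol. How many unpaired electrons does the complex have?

With Δₒ < P the complex is high-spin.
Filling d⁶ accordingly: t2g^4 e_g^2.
Unpaired electrons: 4.

4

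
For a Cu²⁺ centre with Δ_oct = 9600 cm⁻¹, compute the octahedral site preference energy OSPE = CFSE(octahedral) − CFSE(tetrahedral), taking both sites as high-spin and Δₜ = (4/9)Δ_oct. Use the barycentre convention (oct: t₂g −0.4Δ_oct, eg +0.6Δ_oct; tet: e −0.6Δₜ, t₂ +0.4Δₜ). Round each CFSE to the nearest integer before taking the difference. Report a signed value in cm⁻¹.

-4053

Cu sits in group 11; removing 2 electrons leaves Cu²⁺ with 11 − 2 = 9 d electrons.
Octahedral (high-spin): t2g^6 e_g^3, CFSE = 6(−0.4) + 3(+0.6) = -0.6Δ_oct = -0.6 × 9600 = -5760 cm⁻¹.
In a tetrahedral site the filling is e^4 t2^5: CFSE(tet) = -0.4Δₜ = -0.4 × (4/9)(9600) = -1707 cm⁻¹.
OSPE = -5760 − (-1707) = -4053 cm⁻¹.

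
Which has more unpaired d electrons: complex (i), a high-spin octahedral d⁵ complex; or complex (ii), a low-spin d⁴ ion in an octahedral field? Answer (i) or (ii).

(i): t2g^3 e_g^2 → 5 unpaired.
(ii): t₂g⁴ eg⁰ → 2 unpaired.
So (i) has more unpaired electrons.

(i)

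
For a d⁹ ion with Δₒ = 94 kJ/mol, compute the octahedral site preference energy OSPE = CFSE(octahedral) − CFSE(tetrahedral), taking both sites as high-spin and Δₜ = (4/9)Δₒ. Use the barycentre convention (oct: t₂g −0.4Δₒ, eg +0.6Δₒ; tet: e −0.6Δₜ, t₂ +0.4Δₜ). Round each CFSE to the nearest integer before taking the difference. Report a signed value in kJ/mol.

In an octahedral site d⁹ (HS) is t2g^6 e_g^3, giving CFSE(oct) = -0.6Δₒ = -56 kJ/mol.
Tetrahedral e^4 t2^5 gives -0.4Δₜ = -0.4 × (4/9) × 94 = -17 kJ/mol.
Subtracting, OSPE = -56 − (-17) = -39 kJ/mol.

-39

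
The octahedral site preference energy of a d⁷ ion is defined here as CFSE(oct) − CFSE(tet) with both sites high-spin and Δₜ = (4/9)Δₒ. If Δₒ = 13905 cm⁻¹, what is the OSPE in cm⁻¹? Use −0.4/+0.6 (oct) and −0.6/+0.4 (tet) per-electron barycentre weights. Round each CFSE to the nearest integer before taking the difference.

-3708

Octahedral high-spin t2g^5 e_g^2: CFSE = -0.8 × 13905 = -11124 cm⁻¹.
Tetrahedral: e^4 t2^3, CFSE = 4(−0.6) + 3(+0.4) = -1.2Δₜ = -1.2 × (4/9) × 13905 = -7416 cm⁻¹.
OSPE = -11124 − (-7416) = -3708 cm⁻¹.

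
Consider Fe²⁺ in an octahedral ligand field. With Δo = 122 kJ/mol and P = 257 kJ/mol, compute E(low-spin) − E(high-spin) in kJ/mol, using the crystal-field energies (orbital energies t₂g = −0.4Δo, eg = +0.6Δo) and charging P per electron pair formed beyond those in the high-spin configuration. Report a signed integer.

270

Fe²⁺: group 8, so d-count = 8 − 2 = 6.
High-spin: t₂g⁴ eg², CFSE = -0.4Δo = -49 kJ/mol.
For low-spin the configuration is t₂g⁶ eg⁰: orbital energy -2.4 × 122 = -293 kJ/mol, and 2 additional pairs relative to high-spin add 514 kJ/mol, giving 221 kJ/mol.
Thus E(LS) − E(HS) = 270 kJ/mol.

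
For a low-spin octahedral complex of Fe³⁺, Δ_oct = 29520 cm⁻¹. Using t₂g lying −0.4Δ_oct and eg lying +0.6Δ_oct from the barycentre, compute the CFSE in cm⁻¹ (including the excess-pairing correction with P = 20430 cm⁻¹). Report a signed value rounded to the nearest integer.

-18180

Fe³⁺: group 8, so d-count = 8 − 3 = 5.
Electron filling gives t₂g⁵ eg⁰.
CFSE(orbital) = 5×(-0.4Δ_oct) + 0×(0.6Δ_oct) = -2.0Δ_oct; with Δ_oct = 29520 cm⁻¹ that is -59040 cm⁻¹.
Pairing penalty: 2 pairs vs 0 in the high-spin reference → 2 extra × P = 40860 cm⁻¹.
Net CFSE = -59040 + 40860 = -18180 cm⁻¹.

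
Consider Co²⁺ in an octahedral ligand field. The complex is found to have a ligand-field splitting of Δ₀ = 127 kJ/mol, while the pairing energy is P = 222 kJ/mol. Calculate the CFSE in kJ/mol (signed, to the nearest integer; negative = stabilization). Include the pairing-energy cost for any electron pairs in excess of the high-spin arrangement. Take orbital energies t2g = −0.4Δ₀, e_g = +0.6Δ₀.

-102

Group 9 minus oxidation state +2 gives a d⁷ configuration for Co²⁺.
Here Δ₀ < P (127 < 222), so the high-spin state is favoured.
That gives t2g^5 e_g^2.
Orbital CFSE = -0.8Δ₀ = -0.8 × 127 = -102 kJ/mol.
High-spin has no excess pairs, so no pairing correction applies.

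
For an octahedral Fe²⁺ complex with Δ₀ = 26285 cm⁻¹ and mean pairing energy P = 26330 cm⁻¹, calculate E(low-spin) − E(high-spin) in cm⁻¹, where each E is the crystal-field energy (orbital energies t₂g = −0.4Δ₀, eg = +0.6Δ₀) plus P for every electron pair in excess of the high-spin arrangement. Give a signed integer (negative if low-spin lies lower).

Fe is in group 8, so Fe²⁺ is d⁶ (8 − 2 = 6).
High-spin d⁶ fills as t₂g⁴ eg² with CFSE 4(−0.4) + 2(+0.6) = -0.4Δ₀ = -10514 cm⁻¹.
Low-spin t₂g⁶ eg⁰ gives -2.4Δ₀ = -63084 cm⁻¹, but forming 2 extra pairs costs 2P = 52660 cm⁻¹, so E(LS) = -63084 + 52660 = -10424 cm⁻¹.
The difference is -10424 − (-10514) = 90 cm⁻¹, so high-spin lies lower.

90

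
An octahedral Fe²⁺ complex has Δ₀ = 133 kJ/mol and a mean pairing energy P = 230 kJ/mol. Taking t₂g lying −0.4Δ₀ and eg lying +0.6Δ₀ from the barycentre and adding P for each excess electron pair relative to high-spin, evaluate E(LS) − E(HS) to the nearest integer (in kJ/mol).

Fe sits in group 8; removing 2 electrons leaves Fe²⁺ with 8 − 2 = 6 d electrons.
High-spin: t₂g⁴ eg², CFSE = -0.4Δ₀ = -53 kJ/mol.
Low-spin t₂g⁶ eg⁰ gives -2.4Δ₀ = -319 kJ/mol, but forming 2 extra pairs costs 2P = 460 kJ/mol, so E(LS) = -319 + 460 = 141 kJ/mol.
Thus E(LS) − E(HS) = 194 kJ/mol.

194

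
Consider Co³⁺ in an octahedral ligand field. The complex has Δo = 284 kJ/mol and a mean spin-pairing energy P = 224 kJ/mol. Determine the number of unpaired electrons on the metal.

0

Group 9 minus oxidation state +3 gives a d⁶ configuration for Co³⁺.
Here Δo > P (284 > 224), so the low-spin state is favoured.
Filling d⁶ accordingly: t₂g⁶ eg⁰.
Unpaired electrons: 0.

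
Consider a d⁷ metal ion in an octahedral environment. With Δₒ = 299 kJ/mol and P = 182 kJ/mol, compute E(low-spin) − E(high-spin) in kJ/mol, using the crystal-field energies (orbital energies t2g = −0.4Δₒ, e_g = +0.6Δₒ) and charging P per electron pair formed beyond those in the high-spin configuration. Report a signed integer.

In the high-spin limit (t2g^5 e_g^2) the orbital term is -0.8Δₒ = -239 kJ/mol, with no excess pairing.
For low-spin the configuration is t2g^6 e_g^1: orbital energy -1.8 × 299 = -538 kJ/mol, and 1 additional pair relative to high-spin adds 182 kJ/mol, giving -356 kJ/mol.
E(LS) − E(HS) = -356 − (-239) = -117 kJ/mol.

-117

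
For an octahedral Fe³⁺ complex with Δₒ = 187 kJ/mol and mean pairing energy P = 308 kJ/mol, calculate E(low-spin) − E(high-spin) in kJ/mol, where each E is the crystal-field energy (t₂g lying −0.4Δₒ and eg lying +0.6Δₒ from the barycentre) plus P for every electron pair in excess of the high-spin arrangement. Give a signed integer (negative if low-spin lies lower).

242

Fe is in group 8, so Fe³⁺ is d⁵ (8 − 3 = 5).
High-spin: t₂g³ eg², CFSE = 0.0Δₒ = 0 kJ/mol.
For low-spin the configuration is t₂g⁵ eg⁰: orbital energy -2.0 × 187 = -374 kJ/mol, and 2 additional pairs relative to high-spin add 616 kJ/mol, giving 242 kJ/mol.
Thus E(LS) − E(HS) = 242 kJ/mol.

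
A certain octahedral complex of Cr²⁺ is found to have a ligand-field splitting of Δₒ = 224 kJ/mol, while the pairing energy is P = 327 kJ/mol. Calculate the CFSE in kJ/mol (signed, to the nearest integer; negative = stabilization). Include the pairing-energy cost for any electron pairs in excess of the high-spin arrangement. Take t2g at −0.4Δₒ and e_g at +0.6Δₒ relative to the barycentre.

-134

Cr²⁺: group 6, so d-count = 6 − 2 = 4.
Δₒ < P, so pairing is avoided: the ground state is high-spin.
That gives t2g^3 e_g^1.
Orbital CFSE = -0.6Δₒ = -0.6 × 224 = -134 kJ/mol.
High-spin has no excess pairs, so no pairing correction applies.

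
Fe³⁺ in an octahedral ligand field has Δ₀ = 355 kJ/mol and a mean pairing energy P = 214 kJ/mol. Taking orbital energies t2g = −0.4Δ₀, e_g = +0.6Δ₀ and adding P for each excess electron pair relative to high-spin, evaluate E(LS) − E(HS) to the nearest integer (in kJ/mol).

Fe sits in group 8; removing 3 electrons leaves Fe³⁺ with 8 − 3 = 5 d electrons.
In the high-spin limit (t2g^3 e_g^2) the orbital term is 0.0Δ₀ = 0 kJ/mol, with no excess pairing.
For low-spin the configuration is t2g^5 e_g^0: orbital energy -2.0 × 355 = -710 kJ/mol, and 2 additional pairs relative to high-spin add 428 kJ/mol, giving -282 kJ/mol.
E(LS) − E(HS) = -282 − (0) = -282 kJ/mol.

-282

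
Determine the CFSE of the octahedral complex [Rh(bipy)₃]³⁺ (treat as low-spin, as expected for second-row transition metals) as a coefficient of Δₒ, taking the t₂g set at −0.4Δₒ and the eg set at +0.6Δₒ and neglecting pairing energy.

-2.4 Δₒ

bipy is neutral, so the +3 overall charge sits on Rh: oxidation state +3.
Rh is in group 9, so Rh³⁺ is d⁶ (9 − 3 = 6).
Configuration: t₂g⁶ eg⁰.
CFSE = 6(-0.4Δₒ) + 0(0.6Δₒ) = -2.4Δₒ + 0.0Δₒ = -2.4Δₒ.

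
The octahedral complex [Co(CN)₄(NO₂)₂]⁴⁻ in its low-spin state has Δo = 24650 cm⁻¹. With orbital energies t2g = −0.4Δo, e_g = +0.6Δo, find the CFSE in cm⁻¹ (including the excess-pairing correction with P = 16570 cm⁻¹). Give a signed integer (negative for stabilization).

Ligand charges: 4×(-1) from CN⁻ and 2×(-1) from NO₂⁻ sum to -6; with overall charge -4, Co is +2.
Co²⁺: group 9, so d-count = 9 − 2 = 7.
The d⁷ electrons fill as t2g^6 e_g^1.
The orbital stabilization is -1.8Δo = -1.8 × 24650 = -44370 cm⁻¹.
Relative to high-spin t2g^5 e_g^2 (2 paired), the low-spin configuration has 1 additional pair, contributing +1 × 16570 = +16570 cm⁻¹.
Combining: -44370 + 16570 = -27800 cm⁻¹.

-27800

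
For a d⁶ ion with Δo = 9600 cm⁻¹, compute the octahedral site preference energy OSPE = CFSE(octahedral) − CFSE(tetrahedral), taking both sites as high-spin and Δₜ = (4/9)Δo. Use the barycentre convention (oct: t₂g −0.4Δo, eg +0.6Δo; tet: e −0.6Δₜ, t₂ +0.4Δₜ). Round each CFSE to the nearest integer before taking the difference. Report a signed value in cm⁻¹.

Octahedral (high-spin): t2g^4 e_g^2, CFSE = 4(−0.4) + 2(+0.6) = -0.4Δo = -0.4 × 9600 = -3840 cm⁻¹.
Tetrahedral e^3 t2^3 gives -0.6Δₜ = -0.6 × (4/9) × 9600 = -2560 cm⁻¹.
OSPE = CFSE(oct) − CFSE(tet) = -3840 − (-2560) = -1280 cm⁻¹.

-1280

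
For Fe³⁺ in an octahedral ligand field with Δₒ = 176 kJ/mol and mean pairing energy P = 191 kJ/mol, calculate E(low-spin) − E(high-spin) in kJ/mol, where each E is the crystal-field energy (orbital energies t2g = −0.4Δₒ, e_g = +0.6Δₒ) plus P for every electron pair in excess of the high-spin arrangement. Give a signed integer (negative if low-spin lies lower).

30

Fe³⁺: group 8, so d-count = 8 − 3 = 5.
High-spin: t2g^3 e_g^2, CFSE = 0.0Δₒ = 0 kJ/mol.
For low-spin the configuration is t2g^5 e_g^0: orbital energy -2.0 × 176 = -352 kJ/mol, and 2 additional pairs relative to high-spin add 382 kJ/mol, giving 30 kJ/mol.
Thus E(LS) − E(HS) = 30 kJ/mol.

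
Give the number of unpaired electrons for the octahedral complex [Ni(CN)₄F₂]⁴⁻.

Ligand charges: 4×(-1) from CN⁻ and 2×(-1) from F⁻ sum to -6; with overall charge -4, Ni is +2.
Group 10 minus oxidation state +2 gives a d⁸ configuration for Ni²⁺.
Configuration: t2g^6 e_g^2, giving 2 unpaired electrons.

2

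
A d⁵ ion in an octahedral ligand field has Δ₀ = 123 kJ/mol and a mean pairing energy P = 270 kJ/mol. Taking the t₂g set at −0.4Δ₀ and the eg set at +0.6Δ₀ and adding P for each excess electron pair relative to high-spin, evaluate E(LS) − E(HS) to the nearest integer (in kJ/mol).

294

High-spin d⁵ fills as t₂g³ eg² with CFSE 3(−0.4) + 2(+0.6) = 0.0Δ₀ = 0 kJ/mol.
Low-spin: t₂g⁵ eg⁰, orbital CFSE = -2.0Δ₀ = -246 kJ/mol; plus 2 excess pairs × P = +540 kJ/mol; total 294 kJ/mol.
The difference is 294 − (0) = 294 kJ/mol, so high-spin lies lower.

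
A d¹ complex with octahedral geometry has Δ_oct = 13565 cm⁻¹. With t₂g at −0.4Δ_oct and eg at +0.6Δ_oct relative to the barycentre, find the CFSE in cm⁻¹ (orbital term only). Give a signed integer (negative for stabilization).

-5426

Electron filling gives t₂g¹ eg⁰.
Orbital CFSE = 1(-0.4) + 0(0.6) = -0.4Δ_oct = -0.4 × 13565 = -5426 cm⁻¹.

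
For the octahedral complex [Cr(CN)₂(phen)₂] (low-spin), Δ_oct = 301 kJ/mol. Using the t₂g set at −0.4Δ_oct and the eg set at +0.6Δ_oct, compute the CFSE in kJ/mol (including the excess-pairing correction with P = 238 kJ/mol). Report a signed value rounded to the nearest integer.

Ligand charges: 2×(-1) from CN⁻ and 2×(+0) from phen sum to -2; with overall charge +0, Cr is +2.
Cr²⁺: group 6, so d-count = 6 − 2 = 4.
The d⁴ electrons fill as t₂g⁴ eg⁰.
Orbital CFSE = 4(-0.4) + 0(0.6) = -1.6Δ_oct = -1.6 × 301 = -482 kJ/mol.
Relative to high-spin t₂g³ eg¹ (0 paired), the low-spin configuration has 1 additional pair, contributing +1 × 238 = +238 kJ/mol.
Overall CFSE = -482 + 238 = -244 kJ/mol.

-244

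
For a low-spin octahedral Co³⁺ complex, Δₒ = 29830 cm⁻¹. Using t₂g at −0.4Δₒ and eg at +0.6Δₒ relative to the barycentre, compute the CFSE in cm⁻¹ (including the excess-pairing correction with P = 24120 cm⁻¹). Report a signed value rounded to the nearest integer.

-23352

Co sits in group 9; removing 3 electrons leaves Co³⁺ with 9 − 3 = 6 d electrons.
Electron filling gives t₂g⁶ eg⁰.
The orbital stabilization is -2.4Δₒ = -2.4 × 29830 = -71592 cm⁻¹.
Pairing penalty: 3 pairs vs 1 in the high-spin reference → 2 extra × P = 48240 cm⁻¹.
Net CFSE = -71592 + 48240 = -23352 cm⁻¹.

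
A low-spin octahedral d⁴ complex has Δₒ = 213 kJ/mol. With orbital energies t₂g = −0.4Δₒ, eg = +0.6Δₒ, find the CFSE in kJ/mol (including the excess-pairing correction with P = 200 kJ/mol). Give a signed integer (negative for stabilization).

-141

Configuration: t₂g⁴ eg⁰.
Orbital CFSE = 4(-0.4) + 0(0.6) = -1.6Δₒ = -1.6 × 213 = -341 kJ/mol.
High-spin d⁴ would be t₂g³ eg¹ with 0 pairs; low-spin has 1, so 1 excess pair costs +1P = +200 kJ/mol.
Combining: -341 + 200 = -141 kJ/mol.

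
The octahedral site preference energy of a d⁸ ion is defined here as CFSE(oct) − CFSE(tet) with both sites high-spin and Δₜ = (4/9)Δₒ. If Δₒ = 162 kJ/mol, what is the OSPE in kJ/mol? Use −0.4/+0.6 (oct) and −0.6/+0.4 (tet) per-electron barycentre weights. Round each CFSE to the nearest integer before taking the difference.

Octahedral (high-spin): t2g^6 e_g^2, CFSE = 6(−0.4) + 2(+0.6) = -1.2Δₒ = -1.2 × 162 = -194 kJ/mol.
Tetrahedral e^4 t2^4 gives -0.8Δₜ = -0.8 × (4/9) × 162 = -58 kJ/mol.
OSPE = -194 − (-58) = -136 kJ/mol.

-136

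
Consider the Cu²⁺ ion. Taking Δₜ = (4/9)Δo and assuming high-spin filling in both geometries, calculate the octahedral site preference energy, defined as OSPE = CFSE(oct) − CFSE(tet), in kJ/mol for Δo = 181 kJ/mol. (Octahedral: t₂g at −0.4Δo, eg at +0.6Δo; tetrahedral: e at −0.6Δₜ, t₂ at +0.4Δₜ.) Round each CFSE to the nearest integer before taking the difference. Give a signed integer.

-77

Group 11 minus oxidation state +2 gives a d⁹ configuration for Cu²⁺.
Octahedral (high-spin): t2g^6 e_g^3, CFSE = 6(−0.4) + 3(+0.6) = -0.6Δo = -0.6 × 181 = -109 kJ/mol.
Tetrahedral: e^4 t2^5, CFSE = 4(−0.6) + 5(+0.4) = -0.4Δₜ = -0.4 × (4/9) × 181 = -32 kJ/mol.
OSPE = -109 − (-32) = -77 kJ/mol.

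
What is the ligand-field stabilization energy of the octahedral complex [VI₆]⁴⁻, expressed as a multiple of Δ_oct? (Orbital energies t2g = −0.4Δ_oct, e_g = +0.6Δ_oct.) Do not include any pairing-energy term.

Each I⁻ contributes -1; 6 × (-1) = -6. With overall charge -4, V is in the +2 oxidation state.
V²⁺: group 5, so d-count = 5 − 2 = 3.
Configuration: t2g^3 e_g^0.
CFSE = 3(-0.4Δ_oct) + 0(0.6Δ_oct) = -1.2Δ_oct + 0.0Δ_oct = -1.2Δ_oct.

-1.2 Δ_oct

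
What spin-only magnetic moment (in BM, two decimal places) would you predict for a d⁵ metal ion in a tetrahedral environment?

Tetrahedral splitting is small, so the complex is high-spin.
Configuration: e^2 t2^3 → 5 unpaired electrons.
μ(spin-only) = √[5(5+2)] = √35 ≈ 5.92 BM.

5.92 BM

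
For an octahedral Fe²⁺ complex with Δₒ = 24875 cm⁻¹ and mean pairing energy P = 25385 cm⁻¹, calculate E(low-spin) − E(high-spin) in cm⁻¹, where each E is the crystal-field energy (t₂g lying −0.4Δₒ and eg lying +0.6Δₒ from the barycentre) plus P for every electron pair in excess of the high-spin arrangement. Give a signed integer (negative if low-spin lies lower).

1020

Fe²⁺: group 8, so d-count = 8 − 2 = 6.
High-spin d⁶ fills as t₂g⁴ eg² with CFSE 4(−0.4) + 2(+0.6) = -0.4Δₒ = -9950 cm⁻¹.
Low-spin t₂g⁶ eg⁰ gives -2.4Δₒ = -59700 cm⁻¹, but forming 2 extra pairs costs 2P = 50770 cm⁻¹, so E(LS) = -59700 + 50770 = -8930 cm⁻¹.
Thus E(LS) − E(HS) = 1020 cm⁻¹.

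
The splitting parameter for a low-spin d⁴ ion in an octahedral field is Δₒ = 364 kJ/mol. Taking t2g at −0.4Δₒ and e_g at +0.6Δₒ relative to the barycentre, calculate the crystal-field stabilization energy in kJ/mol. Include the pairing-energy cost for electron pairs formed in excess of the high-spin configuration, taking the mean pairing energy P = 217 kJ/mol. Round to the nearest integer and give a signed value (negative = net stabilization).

-365

The d⁴ electrons fill as t2g^4 e_g^0.
The orbital stabilization is -1.6Δₒ = -1.6 × 364 = -582 kJ/mol.
Pairing penalty: 1 pair vs 0 in the high-spin reference → 1 extra × P = 217 kJ/mol.
Combining: -582 + 217 = -365 kJ/mol.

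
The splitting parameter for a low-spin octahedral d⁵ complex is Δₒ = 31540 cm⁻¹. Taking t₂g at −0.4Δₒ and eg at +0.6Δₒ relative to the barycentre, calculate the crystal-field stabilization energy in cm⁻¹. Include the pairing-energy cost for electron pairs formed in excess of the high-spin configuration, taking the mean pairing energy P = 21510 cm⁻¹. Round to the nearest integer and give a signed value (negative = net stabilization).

-20060

Electron filling gives t₂g⁵ eg⁰.
Orbital CFSE = 5(-0.4) + 0(0.6) = -2.0Δₒ = -2.0 × 31540 = -63080 cm⁻¹.
Pairing penalty: 2 pairs vs 0 in the high-spin reference → 2 extra × P = 43020 cm⁻¹.
Combining: -63080 + 43020 = -20060 cm⁻¹.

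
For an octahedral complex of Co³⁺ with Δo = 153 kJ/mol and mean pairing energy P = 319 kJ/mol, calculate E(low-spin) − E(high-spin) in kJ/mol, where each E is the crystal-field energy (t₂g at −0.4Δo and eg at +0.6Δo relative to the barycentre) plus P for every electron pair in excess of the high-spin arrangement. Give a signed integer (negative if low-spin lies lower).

332

Co is in group 9, so Co³⁺ is d⁶ (9 − 3 = 6).
In the high-spin limit (t₂g⁴ eg²) the orbital term is -0.4Δo = -61 kJ/mol, with no excess pairing.
Low-spin: t₂g⁶ eg⁰, orbital CFSE = -2.4Δo = -367 kJ/mol; plus 2 excess pairs × P = +638 kJ/mol; total 271 kJ/mol.
Thus E(LS) − E(HS) = 332 kJ/mol.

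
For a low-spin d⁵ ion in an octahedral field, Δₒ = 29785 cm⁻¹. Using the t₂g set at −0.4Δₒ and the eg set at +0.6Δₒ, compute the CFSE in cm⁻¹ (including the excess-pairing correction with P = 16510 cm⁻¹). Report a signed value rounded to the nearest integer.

-26550

Configuration: t₂g⁵ eg⁰.
CFSE(orbital) = 5×(-0.4Δₒ) + 0×(0.6Δₒ) = -2.0Δₒ; with Δₒ = 29785 cm⁻¹ that is -59570 cm⁻¹.
Relative to high-spin t₂g³ eg² (0 paired), the low-spin configuration has 2 additional pairs, contributing +2 × 16510 = +33020 cm⁻¹.
Overall CFSE = -59570 + 33020 = -26550 cm⁻¹.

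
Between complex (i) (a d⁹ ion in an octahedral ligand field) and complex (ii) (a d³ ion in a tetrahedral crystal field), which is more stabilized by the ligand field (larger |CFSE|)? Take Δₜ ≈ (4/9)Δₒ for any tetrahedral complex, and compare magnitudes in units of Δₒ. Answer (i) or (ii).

(i)

(i): t₂g⁶ eg³, CFSE = -0.6Δₒ.
(ii): Tetrahedral splitting is small, so the complex is high-spin; e² t₂¹, CFSE = -0.8Δₜ ≈ -0.36Δₒ.
So (i) has the larger |CFSE|.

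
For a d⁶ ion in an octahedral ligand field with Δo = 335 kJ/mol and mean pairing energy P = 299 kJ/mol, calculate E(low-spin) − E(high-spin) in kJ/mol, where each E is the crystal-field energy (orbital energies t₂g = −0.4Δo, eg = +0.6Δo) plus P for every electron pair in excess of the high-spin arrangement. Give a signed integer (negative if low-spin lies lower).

High-spin d⁶ fills as t₂g⁴ eg² with CFSE 4(−0.4) + 2(+0.6) = -0.4Δo = -134 kJ/mol.
Low-spin: t₂g⁶ eg⁰, orbital CFSE = -2.4Δo = -804 kJ/mol; plus 2 excess pairs × P = +598 kJ/mol; total -206 kJ/mol.
E(LS) − E(HS) = -206 − (-134) = -72 kJ/mol.

-72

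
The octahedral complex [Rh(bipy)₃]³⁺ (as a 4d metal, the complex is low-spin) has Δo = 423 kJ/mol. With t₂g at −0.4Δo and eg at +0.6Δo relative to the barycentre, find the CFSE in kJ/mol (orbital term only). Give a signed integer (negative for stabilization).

bipy is neutral, so the +3 overall charge sits on Rh: oxidation state +3.
Rh³⁺: group 9, so d-count = 9 − 3 = 6.
Electron filling gives t₂g⁶ eg⁰.
The orbital stabilization is -2.4Δo = -2.4 × 423 = -1015 kJ/mol.

-1015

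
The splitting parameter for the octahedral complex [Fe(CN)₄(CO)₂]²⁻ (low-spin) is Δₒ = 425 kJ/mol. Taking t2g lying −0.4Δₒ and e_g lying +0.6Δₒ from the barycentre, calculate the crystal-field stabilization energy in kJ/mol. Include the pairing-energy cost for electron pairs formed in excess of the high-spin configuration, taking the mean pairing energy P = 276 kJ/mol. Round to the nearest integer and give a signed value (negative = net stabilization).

Ligand charges: 4×(-1) from CN⁻ and 2×(+0) from CO sum to -4; with overall charge -2, Fe is +2.
Fe²⁺: group 8, so d-count = 8 − 2 = 6.
The d⁶ electrons fill as t2g^6 e_g^0.
The orbital stabilization is -2.4Δₒ = -2.4 × 425 = -1020 kJ/mol.
Pairing penalty: 3 pairs vs 1 in the high-spin reference → 2 extra × P = 552 kJ/mol.
Combining: -1020 + 552 = -468 kJ/mol.

-468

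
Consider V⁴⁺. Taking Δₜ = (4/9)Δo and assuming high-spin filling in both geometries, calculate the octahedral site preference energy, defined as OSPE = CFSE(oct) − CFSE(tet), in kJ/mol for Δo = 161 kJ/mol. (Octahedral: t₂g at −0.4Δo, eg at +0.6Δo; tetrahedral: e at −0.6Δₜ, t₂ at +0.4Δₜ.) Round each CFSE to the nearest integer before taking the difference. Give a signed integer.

V sits in group 5; removing 4 electrons leaves V⁴⁺ with 5 − 4 = 1 d electrons.
Octahedral (high-spin): t2g^1 e_g^0, CFSE = 1(−0.4) + 0(+0.6) = -0.4Δo = -0.4 × 161 = -64 kJ/mol.
In a tetrahedral site the filling is e^1 t2^0: CFSE(tet) = -0.6Δₜ = -0.6 × (4/9)(161) = -43 kJ/mol.
Subtracting, OSPE = -64 − (-43) = -21 kJ/mol.

-21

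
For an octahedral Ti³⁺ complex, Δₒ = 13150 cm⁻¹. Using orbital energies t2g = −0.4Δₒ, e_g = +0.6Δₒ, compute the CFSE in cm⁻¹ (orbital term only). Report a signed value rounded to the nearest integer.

-5260

Group 4 minus oxidation state +3 gives a d¹ configuration for Ti³⁺.
The d¹ electrons fill as t2g^1 e_g^0.
The orbital stabilization is -0.4Δₒ = -0.4 × 13150 = -5260 cm⁻¹.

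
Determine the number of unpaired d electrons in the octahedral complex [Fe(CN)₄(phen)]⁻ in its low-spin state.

Ligand charges: 4×(-1) from CN⁻ and 1×(+0) from phen sum to -4; with overall charge -1, Fe is +3.
Group 8 minus oxidation state +3 gives a d⁵ configuration for Fe³⁺.
Configuration: t2g^5 e_g^0, giving 1 unpaired electron.

1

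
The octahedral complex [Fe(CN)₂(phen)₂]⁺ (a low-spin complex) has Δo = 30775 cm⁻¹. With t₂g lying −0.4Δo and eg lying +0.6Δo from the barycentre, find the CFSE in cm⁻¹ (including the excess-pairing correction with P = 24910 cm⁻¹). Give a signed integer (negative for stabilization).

Ligand charges: 2×(-1) from CN⁻ and 2×(+0) from phen sum to -2; with overall charge +1, Fe is +3.
Fe³⁺: group 8, so d-count = 8 − 3 = 5.
Electron filling gives t₂g⁵ eg⁰.
Orbital CFSE = 5(-0.4) + 0(0.6) = -2.0Δo = -2.0 × 30775 = -61550 cm⁻¹.
Relative to high-spin t₂g³ eg² (0 paired), the low-spin configuration has 2 additional pairs, contributing +2 × 24910 = +49820 cm⁻¹.
Net CFSE = -61550 + 49820 = -11730 cm⁻¹.

-11730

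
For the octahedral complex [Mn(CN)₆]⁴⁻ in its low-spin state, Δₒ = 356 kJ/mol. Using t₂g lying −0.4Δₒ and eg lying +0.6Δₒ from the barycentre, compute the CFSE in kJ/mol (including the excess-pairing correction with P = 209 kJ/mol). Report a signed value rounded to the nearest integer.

Each CN⁻ contributes -1; 6 × (-1) = -6. With overall charge -4, Mn is in the +2 oxidation state.
Mn sits in group 7; removing 2 electrons leaves Mn²⁺ with 7 − 2 = 5 d electrons.
Configuration: t₂g⁵ eg⁰.
Orbital CFSE = 5(-0.4) + 0(0.6) = -2.0Δₒ = -2.0 × 356 = -712 kJ/mol.
Pairing penalty: 2 pairs vs 0 in the high-spin reference → 2 extra × P = 418 kJ/mol.
Net CFSE = -712 + 418 = -294 kJ/mol.

-294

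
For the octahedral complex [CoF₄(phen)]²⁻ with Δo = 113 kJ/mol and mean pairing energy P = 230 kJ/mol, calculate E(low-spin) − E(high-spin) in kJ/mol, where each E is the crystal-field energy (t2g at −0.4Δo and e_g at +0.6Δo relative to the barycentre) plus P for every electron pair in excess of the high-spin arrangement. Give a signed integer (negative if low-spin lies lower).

Ligand charges: 4×(-1) from F⁻ and 1×(+0) from phen sum to -4; with overall charge -2, Co is +2.
Co sits in group 9; removing 2 electrons leaves Co²⁺ with 9 − 2 = 7 d electrons.
High-spin: t2g^5 e_g^2, CFSE = -0.8Δo = -90 kJ/mol.
For low-spin the configuration is t2g^6 e_g^1: orbital energy -1.8 × 113 = -203 kJ/mol, and 1 additional pair relative to high-spin adds 230 kJ/mol, giving 27 kJ/mol.
The difference is 27 − (-90) = 117 kJ/mol, so high-spin lies lower.

117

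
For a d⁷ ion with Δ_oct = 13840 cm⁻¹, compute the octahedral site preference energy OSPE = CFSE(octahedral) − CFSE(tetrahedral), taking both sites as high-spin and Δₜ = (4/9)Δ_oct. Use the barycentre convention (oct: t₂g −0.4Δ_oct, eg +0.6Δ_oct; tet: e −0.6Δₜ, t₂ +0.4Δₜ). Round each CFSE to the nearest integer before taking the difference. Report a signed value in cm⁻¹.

-3691

Octahedral high-spin t₂g⁵ eg²: CFSE = -0.8 × 13840 = -11072 cm⁻¹.
In a tetrahedral site the filling is e⁴ t₂³: CFSE(tet) = -1.2Δₜ = -1.2 × (4/9)(13840) = -7381 cm⁻¹.
OSPE = -11072 − (-7381) = -3691 cm⁻¹.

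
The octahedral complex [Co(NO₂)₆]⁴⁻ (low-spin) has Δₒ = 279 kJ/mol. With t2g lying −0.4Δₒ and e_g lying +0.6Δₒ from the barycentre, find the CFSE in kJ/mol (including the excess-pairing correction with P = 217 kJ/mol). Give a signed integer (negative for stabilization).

-285

Each NO₂⁻ contributes -1; 6 × (-1) = -6. With overall charge -4, Co is in the +2 oxidation state.
Co sits in group 9; removing 2 electrons leaves Co²⁺ with 9 − 2 = 7 d electrons.
Electron filling gives t2g^6 e_g^1.
CFSE(orbital) = 6×(-0.4Δₒ) + 1×(0.6Δₒ) = -1.8Δₒ; with Δₒ = 279 kJ/mol that is -502 kJ/mol.
Relative to high-spin t2g^5 e_g^2 (2 paired), the low-spin configuration has 1 additional pair, contributing +1 × 217 = +217 kJ/mol.
Overall CFSE = -502 + 217 = -285 kJ/mol.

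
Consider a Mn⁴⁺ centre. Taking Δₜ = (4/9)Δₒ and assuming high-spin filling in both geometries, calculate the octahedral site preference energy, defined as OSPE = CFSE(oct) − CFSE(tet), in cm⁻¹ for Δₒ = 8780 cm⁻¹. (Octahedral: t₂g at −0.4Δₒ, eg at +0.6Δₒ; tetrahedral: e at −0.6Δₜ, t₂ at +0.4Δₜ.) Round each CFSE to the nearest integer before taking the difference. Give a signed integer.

Group 7 minus oxidation state +4 gives a d³ configuration for Mn⁴⁺.
In an octahedral site d³ (HS) is t2g^3 e_g^0, giving CFSE(oct) = -1.2Δₒ = -10536 cm⁻¹.
Tetrahedral: e^2 t2^1, CFSE = 2(−0.6) + 1(+0.4) = -0.8Δₜ = -0.8 × (4/9) × 8780 = -3122 cm⁻¹.
Subtracting, OSPE = -10536 − (-3122) = -7414 cm⁻¹.

-7414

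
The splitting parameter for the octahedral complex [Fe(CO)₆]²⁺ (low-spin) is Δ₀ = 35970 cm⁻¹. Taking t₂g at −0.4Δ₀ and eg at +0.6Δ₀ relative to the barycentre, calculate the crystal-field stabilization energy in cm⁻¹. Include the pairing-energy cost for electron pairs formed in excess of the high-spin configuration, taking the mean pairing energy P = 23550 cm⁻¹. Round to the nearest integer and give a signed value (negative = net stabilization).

-39228

CO is neutral, so the +2 overall charge sits on Fe: oxidation state +2.
Fe sits in group 8; removing 2 electrons leaves Fe²⁺ with 8 − 2 = 6 d electrons.
Configuration: t₂g⁶ eg⁰.
The orbital stabilization is -2.4Δ₀ = -2.4 × 35970 = -86328 cm⁻¹.
Relative to high-spin t₂g⁴ eg² (1 paired), the low-spin configuration has 2 additional pairs, contributing +2 × 23550 = +47100 cm⁻¹.
Overall CFSE = -86328 + 47100 = -39228 cm⁻¹.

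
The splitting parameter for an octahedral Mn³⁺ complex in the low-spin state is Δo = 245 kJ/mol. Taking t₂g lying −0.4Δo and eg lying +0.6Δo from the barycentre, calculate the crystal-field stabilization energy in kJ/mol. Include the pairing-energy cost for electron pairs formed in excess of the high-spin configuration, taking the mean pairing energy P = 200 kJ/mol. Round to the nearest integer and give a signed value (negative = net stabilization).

Mn³⁺: group 7, so d-count = 7 − 3 = 4.
The d⁴ electrons fill as t₂g⁴ eg⁰.
Orbital CFSE = 4(-0.4) + 0(0.6) = -1.6Δo = -1.6 × 245 = -392 kJ/mol.
High-spin d⁴ would be t₂g³ eg¹ with 0 pairs; low-spin has 1, so 1 excess pair costs +1P = +200 kJ/mol.
Net CFSE = -392 + 200 = -192 kJ/mol.

-192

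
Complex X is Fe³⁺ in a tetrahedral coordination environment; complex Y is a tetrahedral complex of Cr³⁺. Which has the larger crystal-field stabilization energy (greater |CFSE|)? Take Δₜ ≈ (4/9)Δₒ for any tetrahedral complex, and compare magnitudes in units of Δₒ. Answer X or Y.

X: Fe sits in group 8; removing 3 electrons leaves Fe³⁺ with 8 − 3 = 5 d electrons; With tetrahedral geometry the complex is necessarily high-spin; e² t₂³, CFSE = 0.0Δₜ ≈ 0.00Δₒ.
Y: Cr sits in group 6; removing 3 electrons leaves Cr³⁺ with 6 − 3 = 3 d electrons; Tetrahedral fields are weak (Δₜ ≈ 4/9 Δₒ), so electrons fill high-spin; e² t₂¹, CFSE = -0.8Δₜ ≈ -0.36Δₒ.
So Y has the larger |CFSE|.

Y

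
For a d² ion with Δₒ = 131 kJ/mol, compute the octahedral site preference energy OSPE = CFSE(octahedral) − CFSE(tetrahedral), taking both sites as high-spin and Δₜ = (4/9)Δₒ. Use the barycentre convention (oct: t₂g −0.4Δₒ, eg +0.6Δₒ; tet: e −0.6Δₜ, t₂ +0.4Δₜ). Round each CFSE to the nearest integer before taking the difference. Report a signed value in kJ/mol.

Octahedral high-spin t2g^2 e_g^0: CFSE = -0.8 × 131 = -105 kJ/mol.
Tetrahedral: e^2 t2^0, CFSE = 2(−0.6) + 0(+0.4) = -1.2Δₜ = -1.2 × (4/9) × 131 = -70 kJ/mol.
OSPE = -105 − (-70) = -35 kJ/mol.

-35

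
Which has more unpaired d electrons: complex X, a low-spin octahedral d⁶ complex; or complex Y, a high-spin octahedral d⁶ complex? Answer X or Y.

Y

X: t₂g⁶ eg⁰ → 0 unpaired.
Y: t2g^4 e_g^2 → 4 unpaired.
So Y has more unpaired electrons.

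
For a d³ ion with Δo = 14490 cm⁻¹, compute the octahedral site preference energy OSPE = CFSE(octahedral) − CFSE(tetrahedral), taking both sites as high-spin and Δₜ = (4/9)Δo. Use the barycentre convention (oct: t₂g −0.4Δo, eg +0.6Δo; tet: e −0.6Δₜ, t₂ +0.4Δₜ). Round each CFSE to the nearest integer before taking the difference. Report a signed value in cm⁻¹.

Octahedral high-spin t2g^3 e_g^0: CFSE = -1.2 × 14490 = -17388 cm⁻¹.
In a tetrahedral site the filling is e^2 t2^1: CFSE(tet) = -0.8Δₜ = -0.8 × (4/9)(14490) = -5152 cm⁻¹.
OSPE = -17388 − (-5152) = -12236 cm⁻¹.

-12236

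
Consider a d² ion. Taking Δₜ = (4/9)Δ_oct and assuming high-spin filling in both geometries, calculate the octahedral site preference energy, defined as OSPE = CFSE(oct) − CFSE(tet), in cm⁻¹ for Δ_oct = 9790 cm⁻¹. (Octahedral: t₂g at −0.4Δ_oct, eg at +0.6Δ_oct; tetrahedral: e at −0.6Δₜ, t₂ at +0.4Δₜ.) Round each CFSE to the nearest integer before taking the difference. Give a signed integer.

-2611

In an octahedral site d² (HS) is t₂g² eg⁰, giving CFSE(oct) = -0.8Δ_oct = -7832 cm⁻¹.
Tetrahedral e² t₂⁰ gives -1.2Δₜ = -1.2 × (4/9) × 9790 = -5221 cm⁻¹.
Subtracting, OSPE = -7832 − (-5221) = -2611 cm⁻¹.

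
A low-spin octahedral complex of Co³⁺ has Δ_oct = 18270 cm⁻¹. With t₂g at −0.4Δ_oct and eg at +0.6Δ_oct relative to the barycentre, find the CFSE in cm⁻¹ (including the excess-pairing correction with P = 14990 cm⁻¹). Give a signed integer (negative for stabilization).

-13868

Co sits in group 9; removing 3 electrons leaves Co³⁺ with 9 − 3 = 6 d electrons.
Configuration: t₂g⁶ eg⁰.
CFSE(orbital) = 6×(-0.4Δ_oct) + 0×(0.6Δ_oct) = -2.4Δ_oct; with Δ_oct = 18270 cm⁻¹ that is -43848 cm⁻¹.
Pairing penalty: 3 pairs vs 1 in the high-spin reference → 2 extra × P = 29980 cm⁻¹.
Combining: -43848 + 29980 = -13868 cm⁻¹.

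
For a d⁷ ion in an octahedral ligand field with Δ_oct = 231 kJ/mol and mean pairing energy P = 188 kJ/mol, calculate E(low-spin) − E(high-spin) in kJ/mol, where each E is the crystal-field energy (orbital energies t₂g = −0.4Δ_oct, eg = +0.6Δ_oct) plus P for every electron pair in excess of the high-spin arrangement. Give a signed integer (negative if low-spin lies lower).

-43

In the high-spin limit (t₂g⁵ eg²) the orbital term is -0.8Δ_oct = -185 kJ/mol, with no excess pairing.
Low-spin t₂g⁶ eg¹ gives -1.8Δ_oct = -416 kJ/mol, but forming 1 extra pair costs 1P = 188 kJ/mol, so E(LS) = -416 + 188 = -228 kJ/mol.
Thus E(LS) − E(HS) = -43 kJ/mol.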